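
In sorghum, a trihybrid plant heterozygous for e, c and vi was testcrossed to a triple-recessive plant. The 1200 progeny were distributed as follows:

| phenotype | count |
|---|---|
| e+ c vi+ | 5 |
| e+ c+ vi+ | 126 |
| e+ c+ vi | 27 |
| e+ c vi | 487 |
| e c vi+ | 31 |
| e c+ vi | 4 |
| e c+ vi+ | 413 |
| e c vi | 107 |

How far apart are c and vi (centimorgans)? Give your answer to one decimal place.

The two most frequent reciprocal classes, e c+ vi+ and e+ c vi, are the parental types, so the F1 was e c+ vi+ / e+ c vi.
The two rarest classes, e c+ vi and e+ c vi+, are the double crossovers. Comparing them with the parentals, only the vi allele has switched, so vi is the middle locus and the order is c – vi – e.
Crossovers in the c–vi interval produce the single-crossover classes e c vi+ and e+ c+ vi (31 + 27 = 58) plus the double crossovers (9).
RF(c–vi) = (58 + 9) / 1200 = 67/1200 = 0.0558 → 5.6 centimorgans.

5.6 centimorgans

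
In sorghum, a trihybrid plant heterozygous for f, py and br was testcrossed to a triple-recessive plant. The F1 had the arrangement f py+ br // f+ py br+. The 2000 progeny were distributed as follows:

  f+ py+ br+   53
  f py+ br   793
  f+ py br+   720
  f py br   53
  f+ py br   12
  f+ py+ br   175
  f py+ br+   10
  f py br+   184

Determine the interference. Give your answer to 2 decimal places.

The two rarest classes, f py+ br+ and f+ py br, are the double crossovers. Comparing them with the parentals, only the br allele has switched, so br is the middle locus and the order is py – br – f.
py–br: (106 + 22)/2000 = 0.0640; br–f: (359 + 22)/2000 = 0.1905.
Expected DCO frequency = 0.0640 × 0.1905 ≈ 0.01219; observed = 22/2000 ≈ 0.01100.
Coefficient of coincidence = 0.01100/0.01219 ≈ 0.90; interference = 1 − 0.90 = 0.10.

0.10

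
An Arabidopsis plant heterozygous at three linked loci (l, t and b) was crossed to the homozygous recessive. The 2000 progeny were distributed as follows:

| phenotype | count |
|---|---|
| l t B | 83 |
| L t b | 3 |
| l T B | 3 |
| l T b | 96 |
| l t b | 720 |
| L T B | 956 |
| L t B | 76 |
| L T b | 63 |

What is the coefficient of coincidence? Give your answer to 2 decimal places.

The two most frequent reciprocal classes, l t b and L T B, are the parental types, so the F1 was l t b / L T B.
The two rarest classes, L t b and l T B, are the double crossovers. Comparing them with the parentals, only the l allele has switched, so l is the middle locus and the order is t – l – b.
t–l: (172 + 6)/2000 = 0.0890; l–b: (146 + 6)/2000 = 0.0760.
Expected DCO frequency = 0.0890 × 0.0760 ≈ 0.00676; observed = 6/2000 ≈ 0.00300.
Coefficient of coincidence = 0.00300/0.00676 ≈ 0.44.

0.44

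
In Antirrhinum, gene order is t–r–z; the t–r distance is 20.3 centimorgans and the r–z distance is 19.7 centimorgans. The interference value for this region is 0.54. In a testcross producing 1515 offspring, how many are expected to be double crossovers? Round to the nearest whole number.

Map distances give recombination frequencies of 0.203 and 0.197 for the two intervals.
With interference 0.54 (so coincidence = 0.46), expected double-crossover frequency = 0.203 × 0.197 × 0.46 = 0.01840.
Expected number = 0.01840 × 1515 = 27.87 ≈ 28.

28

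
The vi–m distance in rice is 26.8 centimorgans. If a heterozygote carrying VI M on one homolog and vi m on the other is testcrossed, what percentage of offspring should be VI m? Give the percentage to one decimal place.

13.4%

A map distance of 26.8 centimorgans corresponds to a recombination frequency of 0.268.
The F1 is VI M / vi m, so VI m is a recombinant gamete class with expected frequency r/2 = 0.268/2 = 0.1340.
That is 0.1340 = 13.4% of the progeny.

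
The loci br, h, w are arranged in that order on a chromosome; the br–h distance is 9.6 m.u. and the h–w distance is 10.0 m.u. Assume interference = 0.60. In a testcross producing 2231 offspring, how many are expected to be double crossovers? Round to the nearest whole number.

9

Map distances give recombination frequencies of 0.096 and 0.100 for the two intervals.
With interference 0.60 (so coincidence = 0.40), expected double-crossover frequency = 0.096 × 0.100 × 0.40 = 0.00384.
Expected number = 0.00384 × 2231 = 8.57 ≈ 9.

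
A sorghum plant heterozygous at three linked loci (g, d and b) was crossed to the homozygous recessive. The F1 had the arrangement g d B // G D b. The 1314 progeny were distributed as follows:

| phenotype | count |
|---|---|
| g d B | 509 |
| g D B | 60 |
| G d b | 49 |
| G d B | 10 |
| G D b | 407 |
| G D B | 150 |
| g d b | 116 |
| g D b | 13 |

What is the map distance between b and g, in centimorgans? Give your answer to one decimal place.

The two rarest classes, G d B and g D b, are the double crossovers. Comparing them with the parentals, only the g allele has switched, so g is the middle locus and the order is d – g – b.
Crossovers in the g–b interval produce the single-crossover classes g d b and G D B (116 + 150 = 266) plus the double crossovers (23).
RF(g–b) = (266 + 23) / 1314 = 289/1314 = 0.2199 → 22.0 centimorgans.

22.0 centimorgans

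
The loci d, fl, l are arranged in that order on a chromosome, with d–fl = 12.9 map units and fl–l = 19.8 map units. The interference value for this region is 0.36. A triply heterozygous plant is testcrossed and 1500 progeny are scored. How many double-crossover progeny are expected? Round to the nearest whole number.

25

Map distances give recombination frequencies of 0.129 and 0.198 for the two intervals.
With interference 0.36 (so coincidence = 0.64), expected double-crossover frequency = 0.129 × 0.198 × 0.64 = 0.01635.
Expected number = 0.01635 × 1500 = 24.52 ≈ 25.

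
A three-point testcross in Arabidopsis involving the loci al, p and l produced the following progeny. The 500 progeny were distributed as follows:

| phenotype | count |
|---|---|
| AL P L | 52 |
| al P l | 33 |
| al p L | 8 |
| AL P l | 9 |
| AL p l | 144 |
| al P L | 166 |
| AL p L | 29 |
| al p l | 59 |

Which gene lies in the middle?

p

The two most frequent reciprocal classes, al P L and AL p l, are the parental types, so the F1 was al P L / AL p l.
The two rarest classes, al p L and AL P l, are the double crossovers. Comparing them with the parentals, only the p allele has switched, so p is the middle locus and the order is al – p – l.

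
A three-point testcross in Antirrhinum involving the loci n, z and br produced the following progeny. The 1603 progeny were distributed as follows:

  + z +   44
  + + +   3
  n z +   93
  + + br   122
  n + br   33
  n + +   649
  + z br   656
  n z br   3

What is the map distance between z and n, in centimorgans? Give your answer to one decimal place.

13.8 centimorgans

The two most frequent reciprocal classes, + z br and n + +, are the parental types, so the F1 was + z br / n + +.
The two rarest classes, n z br and + + +, are the double crossovers. Comparing them with the parentals, only the n allele has switched, so n is the middle locus and the order is br – n – z.
Crossovers in the n–z interval produce the single-crossover classes + + br and n z + (122 + 93 = 215) plus the double crossovers (6).
RF(n–z) = (215 + 6) / 1603 = 221/1603 = 0.1379 → 13.8 centimorgans.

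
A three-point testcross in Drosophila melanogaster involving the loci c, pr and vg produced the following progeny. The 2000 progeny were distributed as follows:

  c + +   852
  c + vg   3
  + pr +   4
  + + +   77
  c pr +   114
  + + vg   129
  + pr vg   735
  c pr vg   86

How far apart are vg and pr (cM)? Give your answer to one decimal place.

12.5 cM

The two most frequent reciprocal classes, c + + and + pr vg, are the parental types, so the F1 was c + + / + pr vg.
The two rarest classes, c + vg and + pr +, are the double crossovers. Comparing them with the parentals, only the vg allele has switched, so vg is the middle locus and the order is c – vg – pr.
Crossovers in the vg–pr interval produce the single-crossover classes c pr + and + + vg (114 + 129 = 243) plus the double crossovers (7).
RF(vg–pr) = (243 + 7) / 2000 = 250/2000 = 0.1250 → 12.5 cM.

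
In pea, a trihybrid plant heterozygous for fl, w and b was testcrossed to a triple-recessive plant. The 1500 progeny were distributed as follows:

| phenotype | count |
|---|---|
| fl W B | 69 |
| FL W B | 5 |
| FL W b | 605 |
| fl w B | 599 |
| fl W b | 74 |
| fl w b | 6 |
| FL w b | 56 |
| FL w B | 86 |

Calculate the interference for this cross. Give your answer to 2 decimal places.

The two most frequent reciprocal classes, FL W b and fl w B, are the parental types, so the F1 was FL W b / fl w B.
The two rarest classes, FL W B and fl w b, are the double crossovers. Comparing them with the parentals, only the b allele has switched, so b is the middle locus and the order is fl – b – w.
fl–b: (160 + 11)/1500 = 0.1140; b–w: (125 + 11)/1500 = 0.0907.
Expected DCO frequency = 0.1140 × 0.0907 ≈ 0.01034; observed = 11/1500 ≈ 0.00733.
Coefficient of coincidence = 0.00733/0.01034 ≈ 0.71; interference = 1 − 0.71 = 0.29.

0.29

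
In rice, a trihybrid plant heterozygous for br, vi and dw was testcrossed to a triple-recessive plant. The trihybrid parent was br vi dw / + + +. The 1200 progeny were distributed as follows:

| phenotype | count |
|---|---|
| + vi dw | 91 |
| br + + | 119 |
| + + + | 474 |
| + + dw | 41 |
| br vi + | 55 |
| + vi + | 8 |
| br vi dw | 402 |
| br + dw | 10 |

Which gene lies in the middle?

The two rarest classes, br + dw and + vi +, are the double crossovers. Comparing them with the parentals, only the vi allele has switched, so vi is the middle locus and the order is dw – vi – br.

vi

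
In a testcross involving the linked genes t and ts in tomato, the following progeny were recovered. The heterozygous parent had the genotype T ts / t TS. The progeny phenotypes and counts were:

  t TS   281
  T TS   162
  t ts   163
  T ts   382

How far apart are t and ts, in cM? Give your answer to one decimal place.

32.9 cM

The recombinant classes are T TS and t ts: 162 + 163 = 325.
Recombination frequency = 325/988 = 0.3289 ≈ 32.9%, i.e. 32.9 cM.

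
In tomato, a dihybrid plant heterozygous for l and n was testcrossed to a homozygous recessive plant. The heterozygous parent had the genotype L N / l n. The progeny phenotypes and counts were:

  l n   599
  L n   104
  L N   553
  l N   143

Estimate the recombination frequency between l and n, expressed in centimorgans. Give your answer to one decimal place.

The recombinant classes are L n and l N: 104 + 143 = 247.
Recombination frequency = 247/1399 = 0.1766 ≈ 17.7%, i.e. 17.7 centimorgans.

17.7 centimorgans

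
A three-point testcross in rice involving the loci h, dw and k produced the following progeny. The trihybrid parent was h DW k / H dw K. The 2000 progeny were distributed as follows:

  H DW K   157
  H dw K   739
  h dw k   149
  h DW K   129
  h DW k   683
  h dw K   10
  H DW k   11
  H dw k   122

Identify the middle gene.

The two rarest classes, H DW k and h dw K, are the double crossovers. Comparing them with the parentals, only the h allele has switched, so h is the middle locus and the order is dw – h – k.

h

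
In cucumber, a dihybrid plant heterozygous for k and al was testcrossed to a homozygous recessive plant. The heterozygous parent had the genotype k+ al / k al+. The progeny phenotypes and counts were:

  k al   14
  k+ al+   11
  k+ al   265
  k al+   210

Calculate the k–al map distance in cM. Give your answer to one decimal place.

The recombinant classes are k+ al+ and k al: 11 + 14 = 25.
Recombination frequency = 25/500 = 0.0500 ≈ 5.0%, i.e. 5.0 cM.

5.0 cM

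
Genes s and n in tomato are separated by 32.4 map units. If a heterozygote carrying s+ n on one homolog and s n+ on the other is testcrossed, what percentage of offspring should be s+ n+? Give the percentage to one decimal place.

16.2%

A map distance of 32.4 map units corresponds to a recombination frequency of 0.324.
The F1 is s+ n / s n+, so s+ n+ is a recombinant gamete class with expected frequency r/2 = 0.324/2 = 0.1620.
That is 0.1620 = 16.2% of the progeny.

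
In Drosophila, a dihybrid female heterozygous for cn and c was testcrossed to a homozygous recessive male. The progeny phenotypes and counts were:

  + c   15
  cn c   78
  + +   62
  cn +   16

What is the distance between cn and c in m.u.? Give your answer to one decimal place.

18.1 m.u.

The two most frequent classes, + + (62) and cn c (78), are the parental types, so the F1 was + + / cn c.
The recombinant classes are + c and cn +: 15 + 16 = 31.
Recombination frequency = 31/171 = 0.1813 ≈ 18.1%, i.e. 18.1 m.u.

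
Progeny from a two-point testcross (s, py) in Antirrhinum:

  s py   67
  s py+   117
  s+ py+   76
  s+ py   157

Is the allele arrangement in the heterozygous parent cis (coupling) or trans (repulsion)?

trans

The two most frequent classes are s+ py (157) and s py+ (117); these are the parental (non-recombinant) types.
So the F1 carried s+ py on one chromosome and s py+ on the other — the recessive alleles are on opposite chromosomes (trans / repulsion).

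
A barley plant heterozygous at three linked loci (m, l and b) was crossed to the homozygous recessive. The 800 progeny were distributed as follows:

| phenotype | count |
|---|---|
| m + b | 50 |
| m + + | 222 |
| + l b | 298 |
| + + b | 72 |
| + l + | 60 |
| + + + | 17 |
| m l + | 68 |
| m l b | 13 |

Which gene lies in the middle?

m

The two most frequent reciprocal classes, + l b and m + +, are the parental types, so the F1 was + l b / m + +.
The two rarest classes, m l b and + + +, are the double crossovers. Comparing them with the parentals, only the m allele has switched, so m is the middle locus and the order is b – m – l.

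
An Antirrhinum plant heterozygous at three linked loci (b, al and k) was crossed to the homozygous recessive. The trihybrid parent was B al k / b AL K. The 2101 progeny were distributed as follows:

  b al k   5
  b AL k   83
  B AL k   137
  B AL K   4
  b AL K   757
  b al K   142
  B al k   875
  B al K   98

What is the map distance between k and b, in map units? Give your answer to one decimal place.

The two rarest classes, b al k and B AL K, are the double crossovers. Comparing them with the parentals, only the b allele has switched, so b is the middle locus and the order is al – b – k.
Crossovers in the b–k interval produce the single-crossover classes B al K and b AL k (98 + 83 = 181) plus the double crossovers (9).
RF(b–k) = (181 + 9) / 2101 = 190/2101 = 0.0904 → 9.0 map units.

9.0 map units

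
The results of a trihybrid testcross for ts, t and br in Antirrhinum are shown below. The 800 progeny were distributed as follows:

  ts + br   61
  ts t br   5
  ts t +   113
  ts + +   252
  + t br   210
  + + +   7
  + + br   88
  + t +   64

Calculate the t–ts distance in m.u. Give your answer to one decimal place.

26.6 m.u.

The two most frequent reciprocal classes, ts + + and + t br, are the parental types, so the F1 was ts + + / + t br.
The two rarest classes, + + + and ts t br, are the double crossovers. Comparing them with the parentals, only the ts allele has switched, so ts is the middle locus and the order is t – ts – br.
Crossovers in the t–ts interval produce the single-crossover classes ts t + and + + br (113 + 88 = 201) plus the double crossovers (12).
RF(t–ts) = (201 + 12) / 800 = 213/800 = 0.2662 → 26.6 m.u.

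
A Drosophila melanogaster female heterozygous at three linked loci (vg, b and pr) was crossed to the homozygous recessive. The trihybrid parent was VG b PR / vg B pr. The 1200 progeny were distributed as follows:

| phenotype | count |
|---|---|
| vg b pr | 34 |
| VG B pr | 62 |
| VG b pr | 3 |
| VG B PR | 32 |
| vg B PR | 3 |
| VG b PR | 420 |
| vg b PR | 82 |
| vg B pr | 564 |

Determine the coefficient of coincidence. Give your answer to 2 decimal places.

0.67

The two rarest classes, VG b pr and vg B PR, are the double crossovers. Comparing them with the parentals, only the pr allele has switched, so pr is the middle locus and the order is b – pr – vg.
b–pr: (66 + 6)/1200 = 0.0600; pr–vg: (144 + 6)/1200 = 0.1250.
Expected DCO frequency = 0.0600 × 0.1250 ≈ 0.00750; observed = 6/1200 ≈ 0.00500.
Coefficient of coincidence = 0.00500/0.00750 ≈ 0.67.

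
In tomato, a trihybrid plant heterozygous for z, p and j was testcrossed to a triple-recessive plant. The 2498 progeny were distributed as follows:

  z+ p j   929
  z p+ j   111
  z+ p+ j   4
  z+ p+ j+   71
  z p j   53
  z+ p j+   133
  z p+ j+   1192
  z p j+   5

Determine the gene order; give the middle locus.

p

The two most frequent reciprocal classes, z p+ j+ and z+ p j, are the parental types, so the F1 was z p+ j+ / z+ p j.
The two rarest classes, z p j+ and z+ p+ j, are the double crossovers. Comparing them with the parentals, only the p allele has switched, so p is the middle locus and the order is z – p – j.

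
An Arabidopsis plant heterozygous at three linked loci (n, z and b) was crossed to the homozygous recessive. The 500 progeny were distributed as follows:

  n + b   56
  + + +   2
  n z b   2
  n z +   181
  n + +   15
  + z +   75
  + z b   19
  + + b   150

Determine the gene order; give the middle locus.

b

The two most frequent reciprocal classes, + + b and n z +, are the parental types, so the F1 was + + b / n z +.
The two rarest classes, + + + and n z b, are the double crossovers. Comparing them with the parentals, only the b allele has switched, so b is the middle locus and the order is z – b – n.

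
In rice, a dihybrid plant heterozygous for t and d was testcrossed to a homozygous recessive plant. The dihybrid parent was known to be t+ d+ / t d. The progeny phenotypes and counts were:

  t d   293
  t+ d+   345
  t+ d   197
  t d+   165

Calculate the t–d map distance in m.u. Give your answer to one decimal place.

36.2 m.u.

The recombinant classes are t+ d and t d+: 197 + 165 = 362.
Recombination frequency = 362/1000 = 0.3620 ≈ 36.2%, i.e. 36.2 m.u.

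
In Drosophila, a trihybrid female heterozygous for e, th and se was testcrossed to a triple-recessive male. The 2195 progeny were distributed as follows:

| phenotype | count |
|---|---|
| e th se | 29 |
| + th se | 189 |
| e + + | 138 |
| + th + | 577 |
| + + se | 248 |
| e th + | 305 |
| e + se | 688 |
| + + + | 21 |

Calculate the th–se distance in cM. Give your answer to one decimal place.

17.2 cM

The two most frequent reciprocal classes, e + se and + th +, are the parental types, so the F1 was e + se / + th +.
The two rarest classes, e th se and + + +, are the double crossovers. Comparing them with the parentals, only the th allele has switched, so th is the middle locus and the order is e – th – se.
Crossovers in the th–se interval produce the single-crossover classes e + + and + th se (138 + 189 = 327) plus the double crossovers (50).
RF(th–se) = (327 + 50) / 2195 = 377/2195 = 0.1718 → 17.2 cM.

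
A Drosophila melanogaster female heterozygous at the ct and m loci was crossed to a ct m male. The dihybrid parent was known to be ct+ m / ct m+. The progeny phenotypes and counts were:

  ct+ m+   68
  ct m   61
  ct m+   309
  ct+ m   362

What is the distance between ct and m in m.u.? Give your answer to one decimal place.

16.1 m.u.

The recombinant classes are ct+ m+ and ct m: 68 + 61 = 129.
Recombination frequency = 129/800 = 0.1613 ≈ 16.1%, i.e. 16.1 m.u.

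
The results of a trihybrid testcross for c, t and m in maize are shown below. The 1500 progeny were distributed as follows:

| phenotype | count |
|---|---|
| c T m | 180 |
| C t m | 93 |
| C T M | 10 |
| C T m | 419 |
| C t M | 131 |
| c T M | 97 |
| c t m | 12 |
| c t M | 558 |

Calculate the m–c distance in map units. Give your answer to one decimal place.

22.2 map units

The two most frequent reciprocal classes, c t M and C T m, are the parental types, so the F1 was c t M / C T m.
The two rarest classes, c t m and C T M, are the double crossovers. Comparing them with the parentals, only the m allele has switched, so m is the middle locus and the order is c – m – t.
Crossovers in the c–m interval produce the single-crossover classes C t M and c T m (131 + 180 = 311) plus the double crossovers (22).
RF(c–m) = (311 + 22) / 1500 = 333/1500 = 0.2220 → 22.2 map units.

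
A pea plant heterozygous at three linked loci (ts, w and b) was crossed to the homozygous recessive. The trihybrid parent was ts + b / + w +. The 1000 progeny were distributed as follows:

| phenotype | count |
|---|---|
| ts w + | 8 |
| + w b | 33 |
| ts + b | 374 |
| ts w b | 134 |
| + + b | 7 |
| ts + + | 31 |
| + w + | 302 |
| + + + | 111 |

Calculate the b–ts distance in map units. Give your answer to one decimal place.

The two rarest classes, + + b and ts w +, are the double crossovers. Comparing them with the parentals, only the ts allele has switched, so ts is the middle locus and the order is b – ts – w.
Crossovers in the b–ts interval produce the single-crossover classes ts + + and + w b (31 + 33 = 64) plus the double crossovers (15).
RF(b–ts) = (64 + 15) / 1000 = 79/1000 = 0.0790 → 7.9 map units.

7.9 map units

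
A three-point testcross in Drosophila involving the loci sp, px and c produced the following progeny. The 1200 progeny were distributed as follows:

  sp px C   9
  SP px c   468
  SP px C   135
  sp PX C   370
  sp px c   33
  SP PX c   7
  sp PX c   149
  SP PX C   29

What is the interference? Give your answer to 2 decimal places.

The two most frequent reciprocal classes, SP px c and sp PX C, are the parental types, so the F1 was SP px c / sp PX C.
The two rarest classes, SP PX c and sp px C, are the double crossovers. Comparing them with the parentals, only the px allele has switched, so px is the middle locus and the order is c – px – sp.
c–px: (284 + 16)/1200 = 0.2500; px–sp: (62 + 16)/1200 = 0.0650.
Expected DCO frequency = 0.2500 × 0.0650 ≈ 0.01625; observed = 16/1200 ≈ 0.01333.
Coefficient of coincidence = 0.01333/0.01625 ≈ 0.82; interference = 1 − 0.82 = 0.18.

0.18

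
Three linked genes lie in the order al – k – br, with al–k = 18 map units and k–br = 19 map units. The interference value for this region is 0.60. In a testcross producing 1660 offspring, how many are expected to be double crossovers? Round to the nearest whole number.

Map distances give recombination frequencies of 0.180 and 0.190 for the two intervals.
With interference 0.60 (so coincidence = 0.40), expected double-crossover frequency = 0.180 × 0.190 × 0.40 = 0.01368.
Expected number = 0.01368 × 1660 = 22.71 ≈ 23.

23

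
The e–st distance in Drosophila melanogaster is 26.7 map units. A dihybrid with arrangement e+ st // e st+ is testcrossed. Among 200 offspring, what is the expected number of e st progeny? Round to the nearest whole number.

A map distance of 26.7 map units corresponds to a recombination frequency of 0.267.
The F1 is e+ st / e st+, so e st is a recombinant gamete class with expected frequency r/2 = 0.267/2 = 0.1335.
Expected number = 0.1335 × 200 = 26.70 ≈ 27.

27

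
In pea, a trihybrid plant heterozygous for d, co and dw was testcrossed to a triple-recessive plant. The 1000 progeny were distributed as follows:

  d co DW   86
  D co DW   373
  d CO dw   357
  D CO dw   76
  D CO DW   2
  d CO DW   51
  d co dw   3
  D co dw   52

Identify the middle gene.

co

The two most frequent reciprocal classes, D co DW and d CO dw, are the parental types, so the F1 was D co DW / d CO dw.
The two rarest classes, D CO DW and d co dw, are the double crossovers. Comparing them with the parentals, only the co allele has switched, so co is the middle locus and the order is d – co – dw.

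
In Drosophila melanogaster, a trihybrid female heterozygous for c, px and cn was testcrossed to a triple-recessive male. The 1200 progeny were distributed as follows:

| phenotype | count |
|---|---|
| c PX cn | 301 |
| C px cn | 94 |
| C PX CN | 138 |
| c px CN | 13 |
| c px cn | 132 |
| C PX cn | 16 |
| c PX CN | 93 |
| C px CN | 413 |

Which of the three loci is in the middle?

c

The two most frequent reciprocal classes, c PX cn and C px CN, are the parental types, so the F1 was c PX cn / C px CN.
The two rarest classes, C PX cn and c px CN, are the double crossovers. Comparing them with the parentals, only the c allele has switched, so c is the middle locus and the order is px – c – cn.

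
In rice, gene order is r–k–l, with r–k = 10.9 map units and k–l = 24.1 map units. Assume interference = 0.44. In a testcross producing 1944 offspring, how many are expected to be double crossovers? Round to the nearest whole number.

Map distances give recombination frequencies of 0.109 and 0.241 for the two intervals.
With interference 0.44 (so coincidence = 0.56), expected double-crossover frequency = 0.109 × 0.241 × 0.56 = 0.01471.
Expected number = 0.01471 × 1944 = 28.60 ≈ 29.

29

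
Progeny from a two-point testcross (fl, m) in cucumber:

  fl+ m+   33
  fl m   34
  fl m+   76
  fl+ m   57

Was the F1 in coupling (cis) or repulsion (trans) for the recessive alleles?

trans

The two most frequent classes are fl+ m (57) and fl m+ (76); these are the parental (non-recombinant) types.
So the F1 carried fl+ m on one chromosome and fl m+ on the other — the recessive alleles are on opposite chromosomes (trans / repulsion).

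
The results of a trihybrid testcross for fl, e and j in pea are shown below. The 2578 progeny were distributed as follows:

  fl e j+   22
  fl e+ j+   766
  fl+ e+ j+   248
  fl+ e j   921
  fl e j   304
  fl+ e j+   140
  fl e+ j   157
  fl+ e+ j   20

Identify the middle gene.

e

The two most frequent reciprocal classes, fl+ e j and fl e+ j+, are the parental types, so the F1 was fl+ e j / fl e+ j+.
The two rarest classes, fl+ e+ j and fl e j+, are the double crossovers. Comparing them with the parentals, only the e allele has switched, so e is the middle locus and the order is fl – e – j.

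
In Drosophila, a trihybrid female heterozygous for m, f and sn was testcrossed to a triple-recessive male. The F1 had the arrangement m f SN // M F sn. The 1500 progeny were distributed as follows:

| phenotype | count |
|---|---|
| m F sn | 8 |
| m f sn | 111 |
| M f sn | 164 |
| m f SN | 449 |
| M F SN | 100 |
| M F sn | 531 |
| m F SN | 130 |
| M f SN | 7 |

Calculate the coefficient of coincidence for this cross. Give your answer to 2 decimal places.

The two rarest classes, M f SN and m F sn, are the double crossovers. Comparing them with the parentals, only the m allele has switched, so m is the middle locus and the order is sn – m – f.
sn–m: (211 + 15)/1500 = 0.1507; m–f: (294 + 15)/1500 = 0.2060.
Expected DCO frequency = 0.1507 × 0.2060 ≈ 0.03104; observed = 15/1500 ≈ 0.01000.
Coefficient of coincidence = 0.01000/0.03104 ≈ 0.32.

0.32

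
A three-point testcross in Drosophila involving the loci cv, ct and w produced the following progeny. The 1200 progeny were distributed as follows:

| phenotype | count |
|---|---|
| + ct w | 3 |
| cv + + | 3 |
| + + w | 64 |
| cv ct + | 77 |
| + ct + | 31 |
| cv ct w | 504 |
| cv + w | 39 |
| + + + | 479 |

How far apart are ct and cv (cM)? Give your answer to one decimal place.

The two most frequent reciprocal classes, cv ct w and + + +, are the parental types, so the F1 was cv ct w / + + +.
The two rarest classes, + ct w and cv + +, are the double crossovers. Comparing them with the parentals, only the cv allele has switched, so cv is the middle locus and the order is ct – cv – w.
Crossovers in the ct–cv interval produce the single-crossover classes cv + w and + ct + (39 + 31 = 70) plus the double crossovers (6).
RF(ct–cv) = (70 + 6) / 1200 = 76/1200 = 0.0633 → 6.3 cM.

6.3 cM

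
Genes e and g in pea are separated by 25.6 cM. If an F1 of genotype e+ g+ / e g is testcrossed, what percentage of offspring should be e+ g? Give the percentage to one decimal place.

A map distance of 25.6 cM corresponds to a recombination frequency of 0.256.
The F1 is e+ g+ / e g, so e+ g is a recombinant gamete class with expected frequency r/2 = 0.256/2 = 0.1280.
That is 0.1280 = 12.8% of the progeny.

12.8%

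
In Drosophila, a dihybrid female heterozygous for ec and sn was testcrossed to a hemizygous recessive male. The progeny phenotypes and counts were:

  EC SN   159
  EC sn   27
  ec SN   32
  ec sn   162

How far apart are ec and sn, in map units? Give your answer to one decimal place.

15.5 map units

The two most frequent classes, EC SN (159) and ec sn (162), are the parental types, so the F1 was EC SN / ec sn.
The recombinant classes are EC sn and ec SN: 27 + 32 = 59.
Recombination frequency = 59/380 = 0.1553 ≈ 15.5%, i.e. 15.5 map units.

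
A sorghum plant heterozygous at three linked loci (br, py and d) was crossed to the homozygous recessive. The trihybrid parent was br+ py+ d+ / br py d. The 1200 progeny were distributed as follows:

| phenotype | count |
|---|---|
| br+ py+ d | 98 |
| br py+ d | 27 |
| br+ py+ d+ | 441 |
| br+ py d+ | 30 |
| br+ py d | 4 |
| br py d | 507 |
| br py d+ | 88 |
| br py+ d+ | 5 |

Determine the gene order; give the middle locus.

The two rarest classes, br py+ d+ and br+ py d, are the double crossovers. Comparing them with the parentals, only the br allele has switched, so br is the middle locus and the order is py – br – d.

br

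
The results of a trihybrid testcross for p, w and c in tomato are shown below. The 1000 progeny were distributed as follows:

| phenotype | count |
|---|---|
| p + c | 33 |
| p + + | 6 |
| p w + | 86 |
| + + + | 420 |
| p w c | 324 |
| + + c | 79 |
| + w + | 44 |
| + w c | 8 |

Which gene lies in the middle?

The two most frequent reciprocal classes, + + + and p w c, are the parental types, so the F1 was + + + / p w c.
The two rarest classes, p + + and + w c, are the double crossovers. Comparing them with the parentals, only the p allele has switched, so p is the middle locus and the order is c – p – w.

p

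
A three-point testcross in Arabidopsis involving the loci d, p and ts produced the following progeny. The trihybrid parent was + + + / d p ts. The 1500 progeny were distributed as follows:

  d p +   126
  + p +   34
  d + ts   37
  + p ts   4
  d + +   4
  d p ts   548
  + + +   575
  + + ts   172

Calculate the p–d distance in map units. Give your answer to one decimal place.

5.3 map units

The two rarest classes, d + + and + p ts, are the double crossovers. Comparing them with the parentals, only the d allele has switched, so d is the middle locus and the order is p – d – ts.
Crossovers in the p–d interval produce the single-crossover classes + p + and d + ts (34 + 37 = 71) plus the double crossovers (8).
RF(p–d) = (71 + 8) / 1500 = 79/1500 = 0.0527 → 5.3 map units.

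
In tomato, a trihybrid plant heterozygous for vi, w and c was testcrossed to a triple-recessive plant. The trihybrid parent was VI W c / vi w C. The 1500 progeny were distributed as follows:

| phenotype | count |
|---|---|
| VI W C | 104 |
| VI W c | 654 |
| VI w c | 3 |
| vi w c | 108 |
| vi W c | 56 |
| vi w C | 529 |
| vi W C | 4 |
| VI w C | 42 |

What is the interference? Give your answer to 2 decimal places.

0.54

The two rarest classes, VI w c and vi W C, are the double crossovers. Comparing them with the parentals, only the w allele has switched, so w is the middle locus and the order is vi – w – c.
vi–w: (98 + 7)/1500 = 0.0700; w–c: (212 + 7)/1500 = 0.1460.
Expected DCO frequency = 0.0700 × 0.1460 ≈ 0.01022; observed = 7/1500 ≈ 0.00467.
Coefficient of coincidence = 0.00467/0.01022 ≈ 0.46; interference = 1 − 0.46 = 0.54.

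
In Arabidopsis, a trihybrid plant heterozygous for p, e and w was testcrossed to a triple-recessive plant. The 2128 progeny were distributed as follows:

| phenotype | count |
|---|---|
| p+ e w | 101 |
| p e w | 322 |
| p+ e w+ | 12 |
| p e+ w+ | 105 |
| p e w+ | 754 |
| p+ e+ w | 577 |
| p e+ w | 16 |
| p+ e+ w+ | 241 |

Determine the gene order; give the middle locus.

The two most frequent reciprocal classes, p+ e+ w and p e w+, are the parental types, so the F1 was p+ e+ w / p e w+.
The two rarest classes, p e+ w and p+ e w+, are the double crossovers. Comparing them with the parentals, only the p allele has switched, so p is the middle locus and the order is e – p – w.

p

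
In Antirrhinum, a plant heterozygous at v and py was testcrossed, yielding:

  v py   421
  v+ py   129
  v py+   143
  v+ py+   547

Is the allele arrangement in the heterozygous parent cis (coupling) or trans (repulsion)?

cis

The two most frequent classes are v+ py+ (547) and v py (421); these are the parental (non-recombinant) types.
So the F1 carried v+ py+ on one chromosome and v py on the other — the recessive alleles are on the same chromosome (cis / coupling).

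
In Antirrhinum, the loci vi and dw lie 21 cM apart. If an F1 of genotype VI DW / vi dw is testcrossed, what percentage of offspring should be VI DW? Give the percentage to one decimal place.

39.5%

A map distance of 21 cM corresponds to a recombination frequency of 0.210.
The F1 is VI DW / vi dw, so VI DW is a parental gamete class with expected frequency (1 − r)/2 = 0.790/2 = 0.3950.
That is 0.3950 = 39.5% of the progeny.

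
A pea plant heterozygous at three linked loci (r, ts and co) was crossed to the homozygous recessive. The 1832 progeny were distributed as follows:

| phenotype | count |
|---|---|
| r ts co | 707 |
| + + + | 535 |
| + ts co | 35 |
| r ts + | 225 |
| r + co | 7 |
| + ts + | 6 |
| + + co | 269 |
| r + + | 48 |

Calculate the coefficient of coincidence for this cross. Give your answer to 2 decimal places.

The two most frequent reciprocal classes, r ts co and + + +, are the parental types, so the F1 was r ts co / + + +.
The two rarest classes, r + co and + ts +, are the double crossovers. Comparing them with the parentals, only the ts allele has switched, so ts is the middle locus and the order is co – ts – r.
co–ts: (494 + 13)/1832 = 0.2767; ts–r: (83 + 13)/1832 = 0.0524.
Expected DCO frequency = 0.2767 × 0.0524 ≈ 0.01450; observed = 13/1832 ≈ 0.00710.
Coefficient of coincidence = 0.00710/0.01450 ≈ 0.49.

0.49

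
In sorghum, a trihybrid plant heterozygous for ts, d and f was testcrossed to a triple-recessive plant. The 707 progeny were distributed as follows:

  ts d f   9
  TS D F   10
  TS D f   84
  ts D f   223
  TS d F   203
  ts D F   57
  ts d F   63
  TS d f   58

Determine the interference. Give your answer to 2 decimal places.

0.40

The two most frequent reciprocal classes, ts D f and TS d F, are the parental types, so the F1 was ts D f / TS d F.
The two rarest classes, ts d f and TS D F, are the double crossovers. Comparing them with the parentals, only the d allele has switched, so d is the middle locus and the order is f – d – ts.
f–d: (115 + 19)/707 = 0.1895; d–ts: (147 + 19)/707 = 0.2348.
Expected DCO frequency = 0.1895 × 0.2348 ≈ 0.04449; observed = 19/707 ≈ 0.02687.
Coefficient of coincidence = 0.02687/0.04449 ≈ 0.60; interference = 1 − 0.60 = 0.40.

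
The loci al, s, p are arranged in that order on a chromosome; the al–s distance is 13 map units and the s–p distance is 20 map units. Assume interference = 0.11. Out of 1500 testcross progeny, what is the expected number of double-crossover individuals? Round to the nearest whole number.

Map distances give recombination frequencies of 0.130 and 0.200 for the two intervals.
With interference 0.11 (so coincidence = 0.89), expected double-crossover frequency = 0.130 × 0.200 × 0.89 = 0.02314.
Expected number = 0.02314 × 1500 = 34.71 ≈ 35.

35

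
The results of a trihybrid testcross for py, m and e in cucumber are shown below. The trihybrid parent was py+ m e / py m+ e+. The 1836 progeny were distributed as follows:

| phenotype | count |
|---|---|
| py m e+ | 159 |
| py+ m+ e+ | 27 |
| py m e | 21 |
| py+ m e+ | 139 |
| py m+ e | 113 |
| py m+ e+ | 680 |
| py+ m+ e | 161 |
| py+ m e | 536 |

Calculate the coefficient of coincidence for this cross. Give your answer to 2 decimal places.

The two rarest classes, py m e and py+ m+ e+, are the double crossovers. Comparing them with the parentals, only the py allele has switched, so py is the middle locus and the order is e – py – m.
e–py: (252 + 48)/1836 = 0.1634; py–m: (320 + 48)/1836 = 0.2004.
Expected DCO frequency = 0.1634 × 0.2004 ≈ 0.03275; observed = 48/1836 ≈ 0.02614.
Coefficient of coincidence = 0.02614/0.03275 ≈ 0.80.

0.80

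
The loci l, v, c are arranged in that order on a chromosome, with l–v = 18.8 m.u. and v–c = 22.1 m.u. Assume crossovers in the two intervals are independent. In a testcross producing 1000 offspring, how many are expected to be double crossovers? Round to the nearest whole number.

Map distances give recombination frequencies of 0.188 and 0.221 for the two intervals.
With no interference, expected double-crossover frequency = 0.188 × 0.221 = 0.04155.
Expected number = 0.04155 × 1000 = 41.55 ≈ 42.

42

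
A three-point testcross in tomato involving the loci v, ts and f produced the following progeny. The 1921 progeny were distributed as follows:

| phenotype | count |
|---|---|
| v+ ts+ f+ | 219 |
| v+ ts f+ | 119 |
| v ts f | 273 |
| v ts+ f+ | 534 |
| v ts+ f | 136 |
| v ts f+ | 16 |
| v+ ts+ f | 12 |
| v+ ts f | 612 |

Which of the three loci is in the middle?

ts

The two most frequent reciprocal classes, v ts+ f+ and v+ ts f, are the parental types, so the F1 was v ts+ f+ / v+ ts f.
The two rarest classes, v ts f+ and v+ ts+ f, are the double crossovers. Comparing them with the parentals, only the ts allele has switched, so ts is the middle locus and the order is v – ts – f.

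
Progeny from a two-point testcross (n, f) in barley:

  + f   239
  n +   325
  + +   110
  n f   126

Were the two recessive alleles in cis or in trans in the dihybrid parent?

The two most frequent classes are + f (239) and n + (325); these are the parental (non-recombinant) types.
So the F1 carried + f on one chromosome and n + on the other — the recessive alleles are on opposite chromosomes (trans / repulsion).

trans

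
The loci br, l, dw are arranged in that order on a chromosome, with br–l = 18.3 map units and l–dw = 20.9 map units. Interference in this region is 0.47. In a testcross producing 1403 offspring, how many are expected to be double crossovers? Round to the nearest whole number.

Map distances give recombination frequencies of 0.183 and 0.209 for the two intervals.
With interference 0.47 (so coincidence = 0.53), expected double-crossover frequency = 0.183 × 0.209 × 0.53 = 0.02027.
Expected number = 0.02027 × 1403 = 28.44 ≈ 28.

28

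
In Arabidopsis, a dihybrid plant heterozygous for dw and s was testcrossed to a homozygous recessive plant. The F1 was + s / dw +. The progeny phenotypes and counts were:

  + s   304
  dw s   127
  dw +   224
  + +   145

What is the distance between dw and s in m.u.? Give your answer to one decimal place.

The recombinant classes are + + and dw s: 145 + 127 = 272.
Recombination frequency = 272/800 = 0.3400 ≈ 34.0%, i.e. 34.0 m.u.

34.0 m.u.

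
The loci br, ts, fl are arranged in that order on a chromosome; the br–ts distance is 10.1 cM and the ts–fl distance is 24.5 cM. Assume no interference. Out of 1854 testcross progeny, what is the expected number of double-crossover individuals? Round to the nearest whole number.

46

Map distances give recombination frequencies of 0.101 and 0.245 for the two intervals.
With no interference, expected double-crossover frequency = 0.101 × 0.245 = 0.02474.
Expected number = 0.02474 × 1854 = 45.88 ≈ 46.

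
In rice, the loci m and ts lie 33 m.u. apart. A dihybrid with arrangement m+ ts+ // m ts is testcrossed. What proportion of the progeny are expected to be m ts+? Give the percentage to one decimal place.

A map distance of 33 m.u. corresponds to a recombination frequency of 0.330.
The F1 is m+ ts+ / m ts, so m ts+ is a recombinant gamete class with expected frequency r/2 = 0.330/2 = 0.1650.
That is 0.1650 = 16.5% of the progeny.

16.5%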